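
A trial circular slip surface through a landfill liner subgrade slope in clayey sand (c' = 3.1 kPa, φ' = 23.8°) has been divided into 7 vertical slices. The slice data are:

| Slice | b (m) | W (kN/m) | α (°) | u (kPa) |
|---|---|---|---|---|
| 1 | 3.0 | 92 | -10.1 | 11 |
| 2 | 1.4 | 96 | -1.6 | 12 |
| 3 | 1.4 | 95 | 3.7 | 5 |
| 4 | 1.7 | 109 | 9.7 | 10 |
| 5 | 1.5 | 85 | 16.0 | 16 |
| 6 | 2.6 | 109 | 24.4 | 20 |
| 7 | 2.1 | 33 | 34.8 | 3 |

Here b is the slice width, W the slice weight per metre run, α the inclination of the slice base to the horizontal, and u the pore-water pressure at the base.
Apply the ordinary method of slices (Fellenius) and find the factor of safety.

Ordinary method of slices: FS = Σ[c'·Δl_i + (W_i cosα_i − u_i·Δl_i)·tanφ'] / Σ W_i sinα_i, with Δl_i = b_i / cosα_i.
Slice 1: Δl = 3.0/cos(-10.1°) = 3.047 m; N'_1 = 92·cos(-10.1°) − 11·3.047 = 57.1; c'Δl = 9.45; W sinα = -16.1
Slice 2: Δl = 1.4/cos(-1.6°) = 1.401 m; N'_2 = 96·cos(-1.6°) − 12·1.401 = 79.2; c'Δl = 4.34; W sinα = -2.7
Slice 3: Δl = 1.4/cos3.7° = 1.403 m; N'_3 = 95·cos3.7° − 5·1.403 = 87.8; c'Δl = 4.35; W sinα = 6.1
Slice 4: Δl = 1.7/cos9.7° = 1.725 m; N'_4 = 109·cos9.7° − 10·1.725 = 90.2; c'Δl = 5.35; W sinα = 18.4
Slice 5: Δl = 1.5/cos16.0° = 1.560 m; N'_5 = 85·cos16.0° − 16·1.560 = 56.7; c'Δl = 4.84; W sinα = 23.4
Slice 6: Δl = 2.6/cos24.4° = 2.855 m; N'_6 = 109·cos24.4° − 20·2.855 = 42.2; c'Δl = 8.85; W sinα = 45.0
Slice 7: Δl = 2.1/cos34.8° = 2.557 m; N'_7 = 33·cos34.8° − 3·2.557 = 19.4; c'Δl = 7.93; W sinα = 18.8
Σc'Δl = 45.1 kN/m; ΣN' = 432.5 kN/m; ΣW sinα = 93.0 kN/m
Resisting = 45.1 + 432.5·tan23.8° = 45.1 + 190.8 = 235.9 kN/m
FS = 235.9 / 93.0 = 2.537

FS = 2.54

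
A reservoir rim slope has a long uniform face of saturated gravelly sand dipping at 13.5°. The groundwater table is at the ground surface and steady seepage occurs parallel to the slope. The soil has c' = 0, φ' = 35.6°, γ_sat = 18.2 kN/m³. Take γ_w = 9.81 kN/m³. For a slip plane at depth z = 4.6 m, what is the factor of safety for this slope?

FS = 1.37

With seepage parallel to the slope and the water table at the surface, the effective normal stress on the slip plane uses the buoyant unit weight γ' = γ_sat − γ_w while the driving shear stress uses γ_sat:
FS = [c' + γ' z cos²β tanφ'] / [γ_sat z sinβ cosβ]
(For c' = 0 this reduces to FS = (γ'/γ_sat)·tanφ'/tanβ.)
γ' = 18.2 − 9.81 = 8.39 kN/m³
Numerator = 0.0 + 8.39·4.6·cos²13.5°·tan35.6° = 0.0 + 8.39·4.6·0.9455·0.7159 = 26.125 kPa
Denominator = 18.2·4.6·sin13.5°·cos13.5° = 18.2·4.6·0.2334·0.9724 = 19.004 kPa
FS = 26.125 / 19.004 = 1.375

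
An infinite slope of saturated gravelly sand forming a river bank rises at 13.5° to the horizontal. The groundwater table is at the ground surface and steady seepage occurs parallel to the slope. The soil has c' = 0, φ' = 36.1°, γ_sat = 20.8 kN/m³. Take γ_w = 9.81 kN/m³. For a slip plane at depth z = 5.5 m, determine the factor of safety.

FS = 1.60

With seepage parallel to the slope and the water table at the surface, the effective normal stress on the slip plane uses the buoyant unit weight γ' = γ_sat − γ_w while the driving shear stress uses γ_sat:
FS = [c' + γ' z cos²β tanφ'] / [γ_sat z sinβ cosβ]
(For c' = 0 this reduces to FS = (γ'/γ_sat)·tanφ'/tanβ.)
γ' = 20.8 − 9.81 = 10.99 kN/m³
Numerator = 0.0 + 10.99·5.5·cos²13.5°·tan36.1° = 0.0 + 10.99·5.5·0.9455·0.7292 = 41.675 kPa
Denominator = 20.8·5.5·sin13.5°·cos13.5° = 20.8·5.5·0.2334·0.9724 = 25.968 kPa
FS = 41.675 / 25.968 = 1.605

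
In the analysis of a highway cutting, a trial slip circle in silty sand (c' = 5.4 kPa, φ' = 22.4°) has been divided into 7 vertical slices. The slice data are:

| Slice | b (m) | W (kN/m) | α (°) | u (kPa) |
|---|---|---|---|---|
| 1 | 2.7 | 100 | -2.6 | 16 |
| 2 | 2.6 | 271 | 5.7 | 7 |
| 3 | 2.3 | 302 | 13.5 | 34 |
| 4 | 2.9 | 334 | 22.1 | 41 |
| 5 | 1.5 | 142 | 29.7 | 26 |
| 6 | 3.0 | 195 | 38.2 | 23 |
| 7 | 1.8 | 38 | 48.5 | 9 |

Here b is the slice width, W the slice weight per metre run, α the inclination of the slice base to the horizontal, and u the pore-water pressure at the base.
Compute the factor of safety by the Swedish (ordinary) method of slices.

FS = 1.03

Ordinary method of slices: FS = Σ[c'·Δl_i + (W_i cosα_i − u_i·Δl_i)·tanφ'] / Σ W_i sinα_i, with Δl_i = b_i / cosα_i.
Slice 1: Δl = 2.7/cos(-2.6°) = 2.703 m; N'_1 = 100·cos(-2.6°) − 16·2.703 = 56.7; c'Δl = 14.60; W sinα = -4.5
Slice 2: Δl = 2.6/cos5.7° = 2.613 m; N'_2 = 271·cos5.7° − 7·2.613 = 251.4; c'Δl = 14.11; W sinα = 26.9
Slice 3: Δl = 2.3/cos13.5° = 2.365 m; N'_3 = 302·cos13.5° − 34·2.365 = 213.2; c'Δl = 12.77; W sinα = 70.5
Slice 4: Δl = 2.9/cos22.1° = 3.130 m; N'_4 = 334·cos22.1° − 41·3.130 = 181.1; c'Δl = 16.90; W sinα = 125.7
Slice 5: Δl = 1.5/cos29.7° = 1.727 m; N'_5 = 142·cos29.7° − 26·1.727 = 78.4; c'Δl = 9.33; W sinα = 70.4
Slice 6: Δl = 3.0/cos38.2° = 3.817 m; N'_6 = 195·cos38.2° − 23·3.817 = 65.4; c'Δl = 20.61; W sinα = 120.6
Slice 7: Δl = 1.8/cos48.5° = 2.716 m; N'_7 = 38·cos48.5° − 9·2.716 = 0.7; c'Δl = 14.67; W sinα = 28.5
Σc'Δl = 103.0 kN/m; ΣN' = 847.0 kN/m; ΣW sinα = 437.9 kN/m
Resisting = 103.0 + 847.0·tan22.4° = 103.0 + 349.1 = 452.1 kN/m
FS = 452.1 / 437.9 = 1.032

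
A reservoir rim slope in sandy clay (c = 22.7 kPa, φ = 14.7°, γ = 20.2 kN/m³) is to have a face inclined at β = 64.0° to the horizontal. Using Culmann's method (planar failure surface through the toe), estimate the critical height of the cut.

Culmann's analysis gives the critical failure plane at α_cr = (β + φ)/2 = (64.0 + 14.7)/2 = 39.4°, and the critical height
H_c = (4c/γ) · sinβ cosφ / [1 − cos(β − φ)]
    = (4·22.7/20.2) · sin64.0°·cos14.7° / [1 − cos(49.3°)]
    = 4.495 · 0.8988·0.9673 / [1 − 0.6521]
    = 4.495 · 0.8694 / 0.3479
    = 11.23 m

H_c = 11.23 m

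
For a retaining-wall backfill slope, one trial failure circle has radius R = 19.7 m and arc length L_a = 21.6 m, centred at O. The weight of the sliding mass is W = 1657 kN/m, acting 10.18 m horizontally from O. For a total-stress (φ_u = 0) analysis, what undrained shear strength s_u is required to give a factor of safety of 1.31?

FS = s_u·L_a·R / (W·d), so s_u = FS·W·d / (L_a·R).
s_u = 1.31·1657·10.18 / (21.60·19.7) = 22097.4 / 425.52 = 51.93 kPa

s_u = 51.9 kPa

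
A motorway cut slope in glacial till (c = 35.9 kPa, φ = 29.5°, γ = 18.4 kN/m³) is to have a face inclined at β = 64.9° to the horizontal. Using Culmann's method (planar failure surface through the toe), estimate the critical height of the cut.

H_c = 33.27 m

Culmann's analysis gives the critical failure plane at α_cr = (β + φ)/2 = (64.9 + 29.5)/2 = 47.2°, and the critical height
H_c = (4c/γ) · sinβ cosφ / [1 − cos(β − φ)]
    = (4·35.9/18.4) · sin64.9°·cos29.5° / [1 − cos(35.4°)]
    = 7.804 · 0.9056·0.8704 / [1 − 0.8151]
    = 7.804 · 0.7882 / 0.1849
    = 33.27 m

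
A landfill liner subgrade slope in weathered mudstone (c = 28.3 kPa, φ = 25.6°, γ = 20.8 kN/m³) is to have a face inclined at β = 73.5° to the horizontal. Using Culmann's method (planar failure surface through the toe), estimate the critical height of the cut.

H_c = 14.28 m

Culmann's analysis gives the critical failure plane at α_cr = (β + φ)/2 = (73.5 + 25.6)/2 = 49.5°, and the critical height
H_c = (4c/γ) · sinβ cosφ / [1 − cos(β − φ)]
    = (4·28.3/20.8) · sin73.5°·cos25.6° / [1 − cos(47.9°)]
    = 5.442 · 0.9588·0.9018 / [1 − 0.6704]
    = 5.442 · 0.8647 / 0.3296
    = 14.28 m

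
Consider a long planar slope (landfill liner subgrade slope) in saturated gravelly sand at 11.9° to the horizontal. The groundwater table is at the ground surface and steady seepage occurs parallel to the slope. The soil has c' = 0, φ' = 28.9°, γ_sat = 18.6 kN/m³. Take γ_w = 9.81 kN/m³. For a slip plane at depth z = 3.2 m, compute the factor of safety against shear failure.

FS = 1.24

With seepage parallel to the slope and the water table at the surface, the effective normal stress on the slip plane uses the buoyant unit weight γ' = γ_sat − γ_w while the driving shear stress uses γ_sat:
FS = [c' + γ' z cos²β tanφ'] / [γ_sat z sinβ cosβ]
(For c' = 0 this reduces to FS = (γ'/γ_sat)·tanφ'/tanβ.)
γ' = 18.6 − 9.81 = 8.79 kN/m³
Numerator = 0.0 + 8.79·3.2·cos²11.9°·tan28.9° = 0.0 + 8.79·3.2·0.9575·0.5520 = 14.867 kPa
Denominator = 18.6·3.2·sin11.9°·cos11.9° = 18.6·3.2·0.2062·0.9785 = 12.010 kPa
FS = 14.867 / 12.010 = 1.238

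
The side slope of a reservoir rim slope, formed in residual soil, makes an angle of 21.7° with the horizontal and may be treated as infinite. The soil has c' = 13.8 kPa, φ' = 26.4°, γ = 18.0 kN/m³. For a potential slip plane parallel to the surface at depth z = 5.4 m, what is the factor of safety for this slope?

For an infinite slope with a slip plane parallel to the surface (no pore pressure): FS = [c' + γz cos²β tanφ'] / [γz sinβ cosβ].
γz = 18.0·5.4 = 97.20 kN/m²
Numerator = 13.8 + 97.20·cos²21.7°·tan26.4° = 13.8 + 97.20·0.8633·0.4964 = 55.454 kPa
Denominator = 97.20·sin21.7°·cos21.7° = 97.20·0.3697·0.9291 = 33.392 kPa
FS = 55.454 / 33.392 = 1.661

FS = 1.66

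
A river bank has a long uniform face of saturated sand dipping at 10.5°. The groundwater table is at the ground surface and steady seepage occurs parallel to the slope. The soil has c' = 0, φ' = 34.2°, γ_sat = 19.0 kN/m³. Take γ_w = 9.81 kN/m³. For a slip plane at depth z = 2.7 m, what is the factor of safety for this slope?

With seepage parallel to the slope and the water table at the surface, the effective normal stress on the slip plane uses the buoyant unit weight γ' = γ_sat − γ_w while the driving shear stress uses γ_sat:
FS = [c' + γ' z cos²β tanφ'] / [γ_sat z sinβ cosβ]
(For c' = 0 this reduces to FS = (γ'/γ_sat)·tanφ'/tanβ.)
γ' = 19.0 − 9.81 = 9.19 kN/m³
Numerator = 0.0 + 9.19·2.7·cos²10.5°·tan34.2° = 0.0 + 9.19·2.7·0.9668·0.6796 = 16.303 kPa
Denominator = 19.0·2.7·sin10.5°·cos10.5° = 19.0·2.7·0.1822·0.9833 = 9.192 kPa
FS = 16.303 / 9.192 = 1.774

FS = 1.77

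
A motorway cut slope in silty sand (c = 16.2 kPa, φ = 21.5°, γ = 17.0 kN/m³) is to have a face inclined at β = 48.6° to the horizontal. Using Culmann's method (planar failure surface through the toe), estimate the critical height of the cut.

Culmann's analysis gives the critical failure plane at α_cr = (β + φ)/2 = (48.6 + 21.5)/2 = 35.0°, and the critical height
H_c = (4c/γ) · sinβ cosφ / [1 − cos(β − φ)]
    = (4·16.2/17.0) · sin48.6°·cos21.5° / [1 − cos(27.1°)]
    = 3.812 · 0.7501·0.9304 / [1 − 0.8902]
    = 3.812 · 0.6979 / 0.1098
    = 24.23 m

H_c = 24.23 m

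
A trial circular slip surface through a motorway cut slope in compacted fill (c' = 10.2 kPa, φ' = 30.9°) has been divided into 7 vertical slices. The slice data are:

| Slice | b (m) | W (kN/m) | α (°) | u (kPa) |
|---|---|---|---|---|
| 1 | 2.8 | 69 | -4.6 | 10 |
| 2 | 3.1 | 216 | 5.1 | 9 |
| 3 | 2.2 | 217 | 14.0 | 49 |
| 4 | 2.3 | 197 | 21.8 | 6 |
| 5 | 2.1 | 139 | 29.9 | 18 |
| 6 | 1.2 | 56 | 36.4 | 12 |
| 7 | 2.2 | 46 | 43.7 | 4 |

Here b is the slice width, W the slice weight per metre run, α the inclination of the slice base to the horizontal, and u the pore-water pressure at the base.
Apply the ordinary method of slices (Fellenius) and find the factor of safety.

FS = 2.01

Ordinary method of slices: FS = Σ[c'·Δl_i + (W_i cosα_i − u_i·Δl_i)·tanφ'] / Σ W_i sinα_i, with Δl_i = b_i / cosα_i.
Slice 1: Δl = 2.8/cos(-4.6°) = 2.809 m; N'_1 = 69·cos(-4.6°) − 10·2.809 = 40.7; c'Δl = 28.65; W sinα = -5.5
Slice 2: Δl = 3.1/cos5.1° = 3.112 m; N'_2 = 216·cos5.1° − 9·3.112 = 187.1; c'Δl = 31.75; W sinα = 19.2
Slice 3: Δl = 2.2/cos14.0° = 2.267 m; N'_3 = 217·cos14.0° − 49·2.267 = 99.5; c'Δl = 23.13; W sinα = 52.5
Slice 4: Δl = 2.3/cos21.8° = 2.477 m; N'_4 = 197·cos21.8° − 6·2.477 = 168.0; c'Δl = 25.27; W sinα = 73.2
Slice 5: Δl = 2.1/cos29.9° = 2.422 m; N'_5 = 139·cos29.9° − 18·2.422 = 76.9; c'Δl = 24.71; W sinα = 69.3
Slice 6: Δl = 1.2/cos36.4° = 1.491 m; N'_6 = 56·cos36.4° − 12·1.491 = 27.2; c'Δl = 15.21; W sinα = 33.2
Slice 7: Δl = 2.2/cos43.7° = 3.043 m; N'_7 = 46·cos43.7° − 4·3.043 = 21.1; c'Δl = 31.04; W sinα = 31.8
Σc'Δl = 179.7 kN/m; ΣN' = 620.5 kN/m; ΣW sinα = 273.6 kN/m
Resisting = 179.7 + 620.5·tan30.9° = 179.7 + 371.4 = 551.1 kN/m
FS = 551.1 / 273.6 = 2.014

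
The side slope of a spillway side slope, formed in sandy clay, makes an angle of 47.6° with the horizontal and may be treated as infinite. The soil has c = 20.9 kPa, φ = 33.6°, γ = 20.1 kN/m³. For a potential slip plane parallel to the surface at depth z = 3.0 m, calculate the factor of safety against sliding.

FS = 1.30

For an infinite slope with a slip plane parallel to the surface (no pore pressure): FS = [c + γz cos²β tanφ] / [γz sinβ cosβ].
γz = 20.1·3.0 = 60.30 kN/m²
Numerator = 20.9 + 60.30·cos²47.6°·tan33.6° = 20.9 + 60.30·0.4547·0.6644 = 39.116 kPa
Denominator = 60.30·sin47.6°·cos47.6° = 60.30·0.7385·0.6743 = 30.026 kPa
FS = 39.116 / 30.026 = 1.303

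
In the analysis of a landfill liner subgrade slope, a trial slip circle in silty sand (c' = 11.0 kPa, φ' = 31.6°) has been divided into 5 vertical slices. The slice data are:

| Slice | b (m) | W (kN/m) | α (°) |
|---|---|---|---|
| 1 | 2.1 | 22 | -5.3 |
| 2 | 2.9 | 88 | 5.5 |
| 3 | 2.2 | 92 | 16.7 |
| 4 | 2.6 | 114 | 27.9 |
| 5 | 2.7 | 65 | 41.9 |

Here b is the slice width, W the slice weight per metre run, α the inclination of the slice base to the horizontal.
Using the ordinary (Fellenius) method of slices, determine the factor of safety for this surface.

Ordinary method of slices: FS = Σ[c'·Δl_i + (W_i cosα_i)·tanφ'] / Σ W_i sinα_i, with Δl_i = b_i / cosα_i.
Slice 1: Δl = 2.1/cos(-5.3°) = 2.109 m; N'_1 = 22·cos(-5.3°) = 21.9; c'Δl = 23.20; W sinα = -2.0
Slice 2: Δl = 2.9/cos5.5° = 2.913 m; N'_2 = 88·cos5.5° = 87.6; c'Δl = 32.05; W sinα = 8.4
Slice 3: Δl = 2.2/cos16.7° = 2.297 m; N'_3 = 92·cos16.7° = 88.1; c'Δl = 25.27; W sinα = 26.4
Slice 4: Δl = 2.6/cos27.9° = 2.942 m; N'_4 = 114·cos27.9° = 100.7; c'Δl = 32.36; W sinα = 53.3
Slice 5: Δl = 2.7/cos41.9° = 3.628 m; N'_5 = 65·cos41.9° = 48.4; c'Δl = 39.90; W sinα = 43.4
Σc'Δl = 152.8 kN/m; ΣN' = 346.8 kN/m; ΣW sinα = 129.6 kN/m
Resisting = 152.8 + 346.8·tan31.6° = 152.8 + 213.3 = 366.1 kN/m
FS = 366.1 / 129.6 = 2.825

FS = 2.82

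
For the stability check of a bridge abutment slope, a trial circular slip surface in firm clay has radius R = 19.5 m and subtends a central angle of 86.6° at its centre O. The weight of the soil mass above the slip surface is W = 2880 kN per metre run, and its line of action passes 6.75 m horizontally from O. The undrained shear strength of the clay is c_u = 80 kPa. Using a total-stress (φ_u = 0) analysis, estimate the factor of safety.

FS = 2.37

Taking moments about the centre O, the resisting moment is provided by the undrained shear strength acting along the arc:
Arc length L_a = R·θ = 19.5·(86.6°·π/180) = 19.5·1.5115 = 29.47 m
M_R = c_u·L_a·R = 80·29.47·19.5 = 45978.5 kN·m/m
M_D = W·d = 2880·6.75 = 19440.0 kN·m/m
FS = M_R / M_D = 45978.5 / 19440.0 = 2.365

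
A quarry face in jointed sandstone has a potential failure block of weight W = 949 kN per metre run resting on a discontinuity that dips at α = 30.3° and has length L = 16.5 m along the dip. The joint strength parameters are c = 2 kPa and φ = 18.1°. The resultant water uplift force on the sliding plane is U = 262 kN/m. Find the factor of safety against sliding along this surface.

FS = 0.45

Resolving the block weight along and normal to the plane and applying the Mohr–Coulomb strength on the joint:
N' = W cosα − U = 949·cos30.3° − 262 = 557.4 kN/m
Driving force T = W sinα = 949·sin30.3° = 478.8 kN/m
Resisting force R = c·L + N'·tanφ = 2·16.5 + 557.4·tan18.1° = 33.0 + 182.2 = 215.2 kN/m
FS = R / T = 215.2 / 478.8 = 0.449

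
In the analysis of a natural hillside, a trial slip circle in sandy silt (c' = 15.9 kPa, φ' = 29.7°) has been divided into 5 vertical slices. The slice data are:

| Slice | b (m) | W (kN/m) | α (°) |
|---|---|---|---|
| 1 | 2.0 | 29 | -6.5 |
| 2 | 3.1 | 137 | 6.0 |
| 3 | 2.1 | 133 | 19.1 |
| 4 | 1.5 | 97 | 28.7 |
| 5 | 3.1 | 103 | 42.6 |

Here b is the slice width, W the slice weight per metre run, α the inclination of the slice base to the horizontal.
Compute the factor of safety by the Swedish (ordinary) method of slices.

Ordinary method of slices: FS = Σ[c'·Δl_i + (W_i cosα_i)·tanφ'] / Σ W_i sinα_i, with Δl_i = b_i / cosα_i.
Slice 1: Δl = 2.0/cos(-6.5°) = 2.013 m; N'_1 = 29·cos(-6.5°) = 28.8; c'Δl = 32.01; W sinα = -3.3
Slice 2: Δl = 3.1/cos6.0° = 3.117 m; N'_2 = 137·cos6.0° = 136.2; c'Δl = 49.56; W sinα = 14.3
Slice 3: Δl = 2.1/cos19.1° = 2.222 m; N'_3 = 133·cos19.1° = 125.7; c'Δl = 35.34; W sinα = 43.5
Slice 4: Δl = 1.5/cos28.7° = 1.710 m; N'_4 = 97·cos28.7° = 85.1; c'Δl = 27.19; W sinα = 46.6
Slice 5: Δl = 3.1/cos42.6° = 4.211 m; N'_5 = 103·cos42.6° = 75.8; c'Δl = 66.96; W sinα = 69.7
Σc'Δl = 211.1 kN/m; ΣN' = 451.6 kN/m; ΣW sinα = 170.9 kN/m
Resisting = 211.1 + 451.6·tan29.7° = 211.1 + 257.6 = 468.7 kN/m
FS = 468.7 / 170.9 = 2.743

FS = 2.74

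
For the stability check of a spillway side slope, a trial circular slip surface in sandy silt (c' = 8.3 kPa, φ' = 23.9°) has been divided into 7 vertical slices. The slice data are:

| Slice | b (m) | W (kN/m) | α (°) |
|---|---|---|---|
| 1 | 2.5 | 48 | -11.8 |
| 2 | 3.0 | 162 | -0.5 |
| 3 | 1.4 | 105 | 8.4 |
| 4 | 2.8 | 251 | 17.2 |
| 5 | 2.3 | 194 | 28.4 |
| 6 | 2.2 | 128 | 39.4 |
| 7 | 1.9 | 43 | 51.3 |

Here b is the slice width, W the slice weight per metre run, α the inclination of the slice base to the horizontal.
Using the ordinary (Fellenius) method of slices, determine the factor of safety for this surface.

Ordinary method of slices: FS = Σ[c'·Δl_i + (W_i cosα_i)·tanφ'] / Σ W_i sinα_i, with Δl_i = b_i / cosα_i.
Slice 1: Δl = 2.5/cos(-11.8°) = 2.554 m; N'_1 = 48·cos(-11.8°) = 47.0; c'Δl = 21.20; W sinα = -9.8
Slice 2: Δl = 3.0/cos(-0.5°) = 3.000 m; N'_2 = 162·cos(-0.5°) = 162.0; c'Δl = 24.90; W sinα = -1.4
Slice 3: Δl = 1.4/cos8.4° = 1.415 m; N'_3 = 105·cos8.4° = 103.9; c'Δl = 11.75; W sinα = 15.3
Slice 4: Δl = 2.8/cos17.2° = 2.931 m; N'_4 = 251·cos17.2° = 239.8; c'Δl = 24.33; W sinα = 74.2
Slice 5: Δl = 2.3/cos28.4° = 2.615 m; N'_5 = 194·cos28.4° = 170.7; c'Δl = 21.70; W sinα = 92.3
Slice 6: Δl = 2.2/cos39.4° = 2.847 m; N'_6 = 128·cos39.4° = 98.9; c'Δl = 23.63; W sinα = 81.2
Slice 7: Δl = 1.9/cos51.3° = 3.039 m; N'_7 = 43·cos51.3° = 26.9; c'Δl = 25.22; W sinα = 33.6
Σc'Δl = 152.7 kN/m; ΣN' = 849.1 kN/m; ΣW sinα = 285.4 kN/m
Resisting = 152.7 + 849.1·tan23.9° = 152.7 + 376.3 = 529.0 kN/m
FS = 529.0 / 285.4 = 1.853

FS = 1.85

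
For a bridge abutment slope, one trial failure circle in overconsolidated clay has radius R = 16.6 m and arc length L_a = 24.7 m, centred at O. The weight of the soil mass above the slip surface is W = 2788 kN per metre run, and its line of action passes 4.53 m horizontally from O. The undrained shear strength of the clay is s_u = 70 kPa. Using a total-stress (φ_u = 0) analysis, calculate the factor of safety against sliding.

FS = 2.27

Taking moments about the centre O, the resisting moment is provided by the undrained shear strength acting along the arc:
M_R = s_u·L_a·R = 70·24.70·16.6 = 28701.4 kN·m/m
M_D = W·d = 2788·4.53 = 12629.6 kN·m/m
FS = M_R / M_D = 28701.4 / 12629.6 = 2.273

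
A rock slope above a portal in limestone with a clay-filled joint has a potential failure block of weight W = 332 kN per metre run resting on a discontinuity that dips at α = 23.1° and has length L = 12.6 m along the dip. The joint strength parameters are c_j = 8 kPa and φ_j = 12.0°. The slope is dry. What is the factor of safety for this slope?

Resolving the block weight along and normal to the plane and applying the Mohr–Coulomb strength on the joint:
N' = W cosα = 332·cos23.1° = 305.4 kN/m
Driving force T = W sinα = 332·sin23.1° = 130.3 kN/m
Resisting force R = c_j·L + N'·tanφ_j = 8·12.6 + 305.4·tan12.0° = 100.8 + 64.9 = 165.7 kN/m
FS = R / T = 165.7 / 130.3 = 1.272

FS = 1.27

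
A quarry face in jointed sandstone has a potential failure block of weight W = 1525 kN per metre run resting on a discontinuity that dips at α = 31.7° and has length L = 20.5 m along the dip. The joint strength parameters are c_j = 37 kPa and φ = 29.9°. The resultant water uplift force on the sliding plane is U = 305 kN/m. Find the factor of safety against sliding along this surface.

Resolving the block weight along and normal to the plane and applying the Mohr–Coulomb strength on the joint:
N' = W cosα − U = 1525·cos31.7° − 305 = 992.5 kN/m
Driving force T = W sinα = 1525·sin31.7° = 801.3 kN/m
Resisting force R = c_j·L + N'·tanφ = 37·20.5 + 992.5·tan29.9° = 758.5 + 570.7 = 1329.2 kN/m
FS = R / T = 1329.2 / 801.3 = 1.659

FS = 1.66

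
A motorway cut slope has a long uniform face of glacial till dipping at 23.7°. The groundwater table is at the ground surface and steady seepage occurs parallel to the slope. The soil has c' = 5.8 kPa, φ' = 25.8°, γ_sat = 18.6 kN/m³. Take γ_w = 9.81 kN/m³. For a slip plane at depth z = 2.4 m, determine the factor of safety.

With seepage parallel to the slope and the water table at the surface, the effective normal stress on the slip plane uses the buoyant unit weight γ' = γ_sat − γ_w while the driving shear stress uses γ_sat:
FS = [c' + γ' z cos²β tanφ'] / [γ_sat z sinβ cosβ]
γ' = 18.6 − 9.81 = 8.79 kN/m³
Numerator = 5.8 + 8.79·2.4·cos²23.7°·tan25.8° = 5.8 + 8.79·2.4·0.8384·0.4834 = 14.351 kPa
Denominator = 18.6·2.4·sin23.7°·cos23.7° = 18.6·2.4·0.4019·0.9157 = 16.430 kPa
FS = 14.351 / 16.430 = 0.873

FS = 0.87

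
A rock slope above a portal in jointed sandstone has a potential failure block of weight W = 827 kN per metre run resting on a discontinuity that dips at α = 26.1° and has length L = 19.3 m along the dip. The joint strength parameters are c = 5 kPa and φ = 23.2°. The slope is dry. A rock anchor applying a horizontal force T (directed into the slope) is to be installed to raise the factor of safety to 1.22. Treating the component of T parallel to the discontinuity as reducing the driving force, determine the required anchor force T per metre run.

T = 23 kN/m

Resolving forces along and normal to the sliding plane, with the horizontal anchor force T adding T·sinα to the effective normal force and T·cosα acting up the plane against the driving force:
FS = [cL + (W cosα + T sinα) tanφ] / [W sinα − T cosα]
Without the anchor: N' = 742.7 kN/m, driving T_d = 363.8 kN/m, resisting R = 5·19.3 + 742.7·tan23.2° = 414.8 kN/m, FS = 1.14.
Setting FS = 1.22 and solving for T:
1.22·(363.8 − T cos26.1°) = 414.8 + T sin26.1°·tan23.2°
T·(sin26.1°·tan23.2° + 1.22·cos26.1°) = 1.22·363.8 − 414.8
T·(0.4399·0.4286 + 1.22·0.8980) = 443.9 − 414.8 = 29.1
T·1.2842 = 29.1
T = 22.6 kN/m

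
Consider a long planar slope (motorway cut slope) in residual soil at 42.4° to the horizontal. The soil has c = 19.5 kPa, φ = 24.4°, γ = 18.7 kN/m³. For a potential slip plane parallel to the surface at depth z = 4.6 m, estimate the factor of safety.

For an infinite slope with a slip plane parallel to the surface (no pore pressure): FS = [c + γz cos²β tanφ] / [γz sinβ cosβ].
γz = 18.7·4.6 = 86.02 kN/m²
Numerator = 19.5 + 86.02·cos²42.4°·tan24.4° = 19.5 + 86.02·0.5453·0.4536 = 40.778 kPa
Denominator = 86.02·sin42.4°·cos42.4° = 86.02·0.6743·0.7385 = 42.833 kPa
FS = 40.778 / 42.833 = 0.952

FS = 0.95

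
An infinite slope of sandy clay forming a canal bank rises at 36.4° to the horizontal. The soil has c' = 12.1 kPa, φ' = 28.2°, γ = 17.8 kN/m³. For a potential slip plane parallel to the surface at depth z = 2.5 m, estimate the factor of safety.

For an infinite slope with a slip plane parallel to the surface (no pore pressure): FS = [c' + γz cos²β tanφ'] / [γz sinβ cosβ].
γz = 17.8·2.5 = 44.50 kN/m²
Numerator = 12.1 + 44.50·cos²36.4°·tan28.2° = 12.1 + 44.50·0.6479·0.5362 = 27.558 kPa
Denominator = 44.50·sin36.4°·cos36.4° = 44.50·0.5934·0.8049 = 21.255 kPa
FS = 27.558 / 21.255 = 1.297

FS = 1.30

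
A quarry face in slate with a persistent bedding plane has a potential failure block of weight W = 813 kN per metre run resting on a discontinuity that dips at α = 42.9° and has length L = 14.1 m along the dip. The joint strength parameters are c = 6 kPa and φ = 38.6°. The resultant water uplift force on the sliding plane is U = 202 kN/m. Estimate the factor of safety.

Resolving the block weight along and normal to the plane and applying the Mohr–Coulomb strength on the joint:
N' = W cosα − U = 813·cos42.9° − 202 = 393.6 kN/m
Driving force T = W sinα = 813·sin42.9° = 553.4 kN/m
Resisting force R = c·L + N'·tanφ = 6·14.1 + 393.6·tan38.6° = 84.6 + 314.2 = 398.8 kN/m
FS = R / T = 398.8 / 553.4 = 0.721

FS = 0.72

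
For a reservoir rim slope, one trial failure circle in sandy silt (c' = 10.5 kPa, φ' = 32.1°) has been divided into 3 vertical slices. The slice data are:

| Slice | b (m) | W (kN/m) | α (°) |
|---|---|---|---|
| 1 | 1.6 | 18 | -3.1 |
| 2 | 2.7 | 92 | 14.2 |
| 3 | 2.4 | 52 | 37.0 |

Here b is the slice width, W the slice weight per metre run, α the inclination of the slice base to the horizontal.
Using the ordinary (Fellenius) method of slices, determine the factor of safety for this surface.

FS = 3.23

Ordinary method of slices: FS = Σ[c'·Δl_i + (W_i cosα_i)·tanφ'] / Σ W_i sinα_i, with Δl_i = b_i / cosα_i.
Slice 1: Δl = 1.6/cos(-3.1°) = 1.602 m; N'_1 = 18·cos(-3.1°) = 18.0; c'Δl = 16.82; W sinα = -1.0
Slice 2: Δl = 2.7/cos14.2° = 2.785 m; N'_2 = 92·cos14.2° = 89.2; c'Δl = 29.24; W sinα = 22.6
Slice 3: Δl = 2.4/cos37.0° = 3.005 m; N'_3 = 52·cos37.0° = 41.5; c'Δl = 31.55; W sinα = 31.3
Σc'Δl = 77.6 kN/m; ΣN' = 148.7 kN/m; ΣW sinα = 52.9 kN/m
Resisting = 77.6 + 148.7·tan32.1° = 77.6 + 93.3 = 170.9 kN/m
FS = 170.9 / 52.9 = 3.231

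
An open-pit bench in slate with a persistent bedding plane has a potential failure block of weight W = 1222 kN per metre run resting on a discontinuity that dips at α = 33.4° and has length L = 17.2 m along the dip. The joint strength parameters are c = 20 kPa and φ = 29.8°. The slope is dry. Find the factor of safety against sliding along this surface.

FS = 1.38

Resolving the block weight along and normal to the plane and applying the Mohr–Coulomb strength on the joint:
N' = W cosα = 1222·cos33.4° = 1020.2 kN/m
Driving force T = W sinα = 1222·sin33.4° = 672.7 kN/m
Resisting force R = c·L + N'·tanφ = 20·17.2 + 1020.2·tan29.8° = 344.0 + 584.3 = 928.3 kN/m
FS = R / T = 928.3 / 672.7 = 1.380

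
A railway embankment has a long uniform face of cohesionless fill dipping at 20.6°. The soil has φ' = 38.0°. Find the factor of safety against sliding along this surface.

For a dry cohesionless infinite slope the factor of safety is FS = tanφ' / tanβ.
FS = tan38.0° / tan20.6° = 0.7813 / 0.3759 = 2.079

FS = 2.08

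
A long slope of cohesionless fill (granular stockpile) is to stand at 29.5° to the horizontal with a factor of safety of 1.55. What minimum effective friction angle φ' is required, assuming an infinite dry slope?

φ' = 41.2°

FS = tanφ'/tanβ ⇒ tanφ' = FS · tanβ = 1.55 · tan29.5° = 0.8769
φ' = arctan(0.8769) = 41.25°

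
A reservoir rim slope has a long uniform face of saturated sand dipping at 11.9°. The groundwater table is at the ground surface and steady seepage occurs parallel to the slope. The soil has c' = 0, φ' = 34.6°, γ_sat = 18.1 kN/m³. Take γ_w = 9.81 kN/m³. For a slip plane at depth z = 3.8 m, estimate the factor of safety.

FS = 1.50

With seepage parallel to the slope and the water table at the surface, the effective normal stress on the slip plane uses the buoyant unit weight γ' = γ_sat − γ_w while the driving shear stress uses γ_sat:
FS = [c' + γ' z cos²β tanφ'] / [γ_sat z sinβ cosβ]
(For c' = 0 this reduces to FS = (γ'/γ_sat)·tanφ'/tanβ.)
γ' = 18.1 − 9.81 = 8.29 kN/m³
Numerator = 0.0 + 8.29·3.8·cos²11.9°·tan34.6° = 0.0 + 8.29·3.8·0.9575·0.6899 = 20.808 kPa
Denominator = 18.1·3.8·sin11.9°·cos11.9° = 18.1·3.8·0.2062·0.9785 = 13.878 kPa
FS = 20.808 / 13.878 = 1.499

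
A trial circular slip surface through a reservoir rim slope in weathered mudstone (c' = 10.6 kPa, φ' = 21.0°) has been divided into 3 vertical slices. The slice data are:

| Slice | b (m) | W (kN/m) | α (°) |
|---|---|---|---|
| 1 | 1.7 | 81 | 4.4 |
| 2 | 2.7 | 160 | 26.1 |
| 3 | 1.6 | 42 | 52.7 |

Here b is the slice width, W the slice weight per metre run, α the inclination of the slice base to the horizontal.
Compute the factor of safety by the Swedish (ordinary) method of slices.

FS = 1.58

Ordinary method of slices: FS = Σ[c'·Δl_i + (W_i cosα_i)·tanφ'] / Σ W_i sinα_i, with Δl_i = b_i / cosα_i.
Slice 1: Δl = 1.7/cos4.4° = 1.705 m; N'_1 = 81·cos4.4° = 80.8; c'Δl = 18.07; W sinα = 6.2
Slice 2: Δl = 2.7/cos26.1° = 3.007 m; N'_2 = 160·cos26.1° = 143.7; c'Δl = 31.87; W sinα = 70.4
Slice 3: Δl = 1.6/cos52.7° = 2.640 m; N'_3 = 42·cos52.7° = 25.5; c'Δl = 27.99; W sinα = 33.4
Σc'Δl = 77.9 kN/m; ΣN' = 249.9 kN/m; ΣW sinα = 110.0 kN/m
Resisting = 77.9 + 249.9·tan21.0° = 77.9 + 95.9 = 173.9 kN/m
FS = 173.9 / 110.0 = 1.580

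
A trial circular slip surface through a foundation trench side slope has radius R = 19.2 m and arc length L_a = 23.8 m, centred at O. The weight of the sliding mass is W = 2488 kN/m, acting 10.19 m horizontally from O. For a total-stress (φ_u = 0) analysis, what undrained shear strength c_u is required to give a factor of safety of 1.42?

FS = c_u·L_a·R / (W·d), so c_u = FS·W·d / (L_a·R).
c_u = 1.42·2488·10.19 / (23.80·19.2) = 36000.9 / 456.96 = 78.78 kPa

c_u = 78.8 kPa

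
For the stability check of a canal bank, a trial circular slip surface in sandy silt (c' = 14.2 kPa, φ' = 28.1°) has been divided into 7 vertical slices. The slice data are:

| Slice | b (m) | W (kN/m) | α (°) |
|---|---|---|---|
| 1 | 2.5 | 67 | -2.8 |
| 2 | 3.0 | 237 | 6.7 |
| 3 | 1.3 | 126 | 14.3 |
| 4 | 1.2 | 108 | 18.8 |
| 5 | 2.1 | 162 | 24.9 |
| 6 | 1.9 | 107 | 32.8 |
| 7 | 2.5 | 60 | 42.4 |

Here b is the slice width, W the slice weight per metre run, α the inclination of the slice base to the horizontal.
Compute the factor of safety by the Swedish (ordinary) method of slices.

FS = 2.57

Ordinary method of slices: FS = Σ[c'·Δl_i + (W_i cosα_i)·tanφ'] / Σ W_i sinα_i, with Δl_i = b_i / cosα_i.
Slice 1: Δl = 2.5/cos(-2.8°) = 2.503 m; N'_1 = 67·cos(-2.8°) = 66.9; c'Δl = 35.54; W sinα = -3.3
Slice 2: Δl = 3.0/cos6.7° = 3.021 m; N'_2 = 237·cos6.7° = 235.4; c'Δl = 42.89; W sinα = 27.7
Slice 3: Δl = 1.3/cos14.3° = 1.342 m; N'_3 = 126·cos14.3° = 122.1; c'Δl = 19.05; W sinα = 31.1
Slice 4: Δl = 1.2/cos18.8° = 1.268 m; N'_4 = 108·cos18.8° = 102.2; c'Δl = 18.00; W sinα = 34.8
Slice 5: Δl = 2.1/cos24.9° = 2.315 m; N'_5 = 162·cos24.9° = 146.9; c'Δl = 32.88; W sinα = 68.2
Slice 6: Δl = 1.9/cos32.8° = 2.260 m; N'_6 = 107·cos32.8° = 89.9; c'Δl = 32.10; W sinα = 58.0
Slice 7: Δl = 2.5/cos42.4° = 3.385 m; N'_7 = 60·cos42.4° = 44.3; c'Δl = 48.07; W sinα = 40.5
Σc'Δl = 228.5 kN/m; ΣN' = 807.8 kN/m; ΣW sinα = 256.9 kN/m
Resisting = 228.5 + 807.8·tan28.1° = 228.5 + 431.3 = 659.9 kN/m
FS = 659.9 / 256.9 = 2.568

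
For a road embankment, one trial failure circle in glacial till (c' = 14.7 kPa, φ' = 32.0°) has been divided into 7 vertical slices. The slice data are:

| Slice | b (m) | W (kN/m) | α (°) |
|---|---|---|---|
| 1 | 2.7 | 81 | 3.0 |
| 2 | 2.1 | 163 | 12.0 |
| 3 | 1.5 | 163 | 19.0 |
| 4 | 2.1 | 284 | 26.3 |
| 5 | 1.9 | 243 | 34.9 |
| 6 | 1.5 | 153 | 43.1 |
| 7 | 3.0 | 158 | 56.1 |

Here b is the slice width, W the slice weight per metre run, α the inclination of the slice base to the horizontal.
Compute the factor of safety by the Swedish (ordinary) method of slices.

Ordinary method of slices: FS = Σ[c'·Δl_i + (W_i cosα_i)·tanφ'] / Σ W_i sinα_i, with Δl_i = b_i / cosα_i.
Slice 1: Δl = 2.7/cos3.0° = 2.704 m; N'_1 = 81·cos3.0° = 80.9; c'Δl = 39.74; W sinα = 4.2
Slice 2: Δl = 2.1/cos12.0° = 2.147 m; N'_2 = 163·cos12.0° = 159.4; c'Δl = 31.56; W sinα = 33.9
Slice 3: Δl = 1.5/cos19.0° = 1.586 m; N'_3 = 163·cos19.0° = 154.1; c'Δl = 23.32; W sinα = 53.1
Slice 4: Δl = 2.1/cos26.3° = 2.342 m; N'_4 = 284·cos26.3° = 254.6; c'Δl = 34.43; W sinα = 125.8
Slice 5: Δl = 1.9/cos34.9° = 2.317 m; N'_5 = 243·cos34.9° = 199.3; c'Δl = 34.05; W sinα = 139.0
Slice 6: Δl = 1.5/cos43.1° = 2.054 m; N'_6 = 153·cos43.1° = 111.7; c'Δl = 30.20; W sinα = 104.5
Slice 7: Δl = 3.0/cos56.1° = 5.379 m; N'_7 = 158·cos56.1° = 88.1; c'Δl = 79.07; W sinα = 131.1
Σc'Δl = 272.4 kN/m; ΣN' = 1048.2 kN/m; ΣW sinα = 591.7 kN/m
Resisting = 272.4 + 1048.2·tan32.0° = 272.4 + 655.0 = 927.4 kN/m
FS = 927.4 / 591.7 = 1.567

FS = 1.57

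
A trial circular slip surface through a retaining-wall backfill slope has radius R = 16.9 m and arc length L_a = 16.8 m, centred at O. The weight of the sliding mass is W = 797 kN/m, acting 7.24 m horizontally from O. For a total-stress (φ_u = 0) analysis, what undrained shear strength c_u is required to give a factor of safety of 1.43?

c_u = 29.1 kPa

FS = c_u·L_a·R / (W·d), so c_u = FS·W·d / (L_a·R).
c_u = 1.43·797·7.24 / (16.80·16.9) = 8251.5 / 283.92 = 29.06 kPa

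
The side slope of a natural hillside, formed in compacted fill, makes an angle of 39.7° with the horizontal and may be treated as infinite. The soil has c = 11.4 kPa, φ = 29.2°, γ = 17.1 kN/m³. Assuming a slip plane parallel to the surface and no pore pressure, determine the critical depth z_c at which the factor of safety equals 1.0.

z_c = 4.15 m

Setting FS = 1.00 in FS = [c + γz cos²β tanφ] / [γz sinβ cosβ] and solving for z:
z = c / [γ cosβ (FS·sinβ − cosβ·tanφ)]
  = 11.4 / [17.1·cos39.7°·(1.00·sin39.7° − cos39.7°·tan29.2°)]
  = 11.4 / [17.1·0.7694·(1.00·0.6388 − 0.7694·0.5589)]
  = 11.4 / 2.7467 = 4.150 m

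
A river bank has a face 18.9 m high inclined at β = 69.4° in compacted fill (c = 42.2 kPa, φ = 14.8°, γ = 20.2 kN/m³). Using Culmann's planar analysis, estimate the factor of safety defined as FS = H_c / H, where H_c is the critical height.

FS = 0.95

H_c = (4c/γ) · sinβ cosφ / [1 − cos(β − φ)]
    = (4·42.2/20.2) · sin69.4°·cos14.8° / [1 − cos54.6°]
    = 8.356 · 0.9050 / 0.4207 = 17.98 m
FS = H_c / H = 17.98 / 18.9 = 0.951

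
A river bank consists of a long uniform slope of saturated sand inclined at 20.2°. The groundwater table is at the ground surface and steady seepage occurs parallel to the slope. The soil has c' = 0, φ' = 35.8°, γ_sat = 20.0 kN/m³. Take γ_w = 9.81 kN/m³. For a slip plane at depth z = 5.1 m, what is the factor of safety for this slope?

FS = 1.00

With seepage parallel to the slope and the water table at the surface, the effective normal stress on the slip plane uses the buoyant unit weight γ' = γ_sat − γ_w while the driving shear stress uses γ_sat:
FS = [c' + γ' z cos²β tanφ'] / [γ_sat z sinβ cosβ]
(For c' = 0 this reduces to FS = (γ'/γ_sat)·tanφ'/tanβ.)
γ' = 20.0 − 9.81 = 10.19 kN/m³
Numerator = 0.0 + 10.19·5.1·cos²20.2°·tan35.8° = 0.0 + 10.19·5.1·0.8808·0.7212 = 33.012 kPa
Denominator = 20.0·5.1·sin20.2°·cos20.2° = 20.0·5.1·0.3453·0.9385 = 33.054 kPa
FS = 33.012 / 33.054 = 0.999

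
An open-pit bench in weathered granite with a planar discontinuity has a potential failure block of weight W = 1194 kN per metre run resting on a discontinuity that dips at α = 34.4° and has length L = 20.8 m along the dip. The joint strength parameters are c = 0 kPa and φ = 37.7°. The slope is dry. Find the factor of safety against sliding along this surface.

FS = 1.13

Resolving the block weight along and normal to the plane and applying the Mohr–Coulomb strength on the joint:
N' = W cosα = 1194·cos34.4° = 985.2 kN/m
Driving force T = W sinα = 1194·sin34.4° = 674.6 kN/m
Resisting force R = c·L + N'·tanφ = 0·20.8 + 985.2·tan37.7° = 0.0 + 761.4 = 761.4 kN/m
FS = R / T = 761.4 / 674.6 = 1.129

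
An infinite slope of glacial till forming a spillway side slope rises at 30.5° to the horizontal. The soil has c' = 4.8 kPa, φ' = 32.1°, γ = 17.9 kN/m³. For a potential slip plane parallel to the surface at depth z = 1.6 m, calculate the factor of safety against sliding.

FS = 1.45

For an infinite slope with a slip plane parallel to the surface (no pore pressure): FS = [c' + γz cos²β tanφ'] / [γz sinβ cosβ].
γz = 17.9·1.6 = 28.64 kN/m²
Numerator = 4.8 + 28.64·cos²30.5°·tan32.1° = 4.8 + 28.64·0.7424·0.6273 = 18.138 kPa
Denominator = 28.64·sin30.5°·cos30.5° = 28.64·0.5075·0.8616 = 12.525 kPa
FS = 18.138 / 12.525 = 1.448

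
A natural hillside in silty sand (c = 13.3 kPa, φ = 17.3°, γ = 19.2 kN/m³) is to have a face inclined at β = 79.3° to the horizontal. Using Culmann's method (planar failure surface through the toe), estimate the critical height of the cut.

Culmann's analysis gives the critical failure plane at α_cr = (β + φ)/2 = (79.3 + 17.3)/2 = 48.3°, and the critical height
H_c = (4c/γ) · sinβ cosφ / [1 − cos(β − φ)]
    = (4·13.3/19.2) · sin79.3°·cos17.3° / [1 − cos(62.0°)]
    = 2.771 · 0.9826·0.9548 / [1 − 0.4695]
    = 2.771 · 0.9382 / 0.5305
    = 4.90 m

H_c = 4.90 m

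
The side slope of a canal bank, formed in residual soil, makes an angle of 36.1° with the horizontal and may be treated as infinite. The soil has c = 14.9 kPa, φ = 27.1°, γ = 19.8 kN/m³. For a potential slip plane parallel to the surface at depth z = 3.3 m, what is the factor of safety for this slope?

FS = 1.18

For an infinite slope with a slip plane parallel to the surface (no pore pressure): FS = [c + γz cos²β tanφ] / [γz sinβ cosβ].
γz = 19.8·3.3 = 65.34 kN/m²
Numerator = 14.9 + 65.34·cos²36.1°·tan27.1° = 14.9 + 65.34·0.6528·0.5117 = 36.729 kPa
Denominator = 65.34·sin36.1°·cos36.1° = 65.34·0.5892·0.8080 = 31.106 kPa
FS = 36.729 / 31.106 = 1.181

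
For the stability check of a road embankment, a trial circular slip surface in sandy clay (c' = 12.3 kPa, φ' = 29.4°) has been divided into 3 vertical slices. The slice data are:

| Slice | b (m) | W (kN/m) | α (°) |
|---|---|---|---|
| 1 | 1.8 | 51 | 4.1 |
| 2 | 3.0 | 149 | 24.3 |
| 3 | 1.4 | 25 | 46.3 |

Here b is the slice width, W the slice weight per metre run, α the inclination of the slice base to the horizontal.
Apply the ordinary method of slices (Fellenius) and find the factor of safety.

FS = 2.44

Ordinary method of slices: FS = Σ[c'·Δl_i + (W_i cosα_i)·tanφ'] / Σ W_i sinα_i, with Δl_i = b_i / cosα_i.
Slice 1: Δl = 1.8/cos4.1° = 1.805 m; N'_1 = 51·cos4.1° = 50.9; c'Δl = 22.20; W sinα = 3.6
Slice 2: Δl = 3.0/cos24.3° = 3.292 m; N'_2 = 149·cos24.3° = 135.8; c'Δl = 40.49; W sinα = 61.3
Slice 3: Δl = 1.4/cos46.3° = 2.026 m; N'_3 = 25·cos46.3° = 17.3; c'Δl = 24.92; W sinα = 18.1
Σc'Δl = 87.6 kN/m; ΣN' = 203.9 kN/m; ΣW sinα = 83.0 kN/m
Resisting = 87.6 + 203.9·tan29.4° = 87.6 + 114.9 = 202.5 kN/m
FS = 202.5 / 83.0 = 2.439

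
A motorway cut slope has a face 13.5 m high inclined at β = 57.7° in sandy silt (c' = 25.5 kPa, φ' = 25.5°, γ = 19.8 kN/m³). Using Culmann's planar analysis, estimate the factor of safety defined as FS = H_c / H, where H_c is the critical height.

H_c = (4c'/γ) · sinβ cosφ' / [1 − cos(β − φ')]
    = (4·25.5/19.8) · sin57.7°·cos25.5° / [1 − cos32.2°]
    = 5.152 · 0.7629 / 0.1538 = 25.55 m
FS = H_c / H = 25.55 / 13.5 = 1.893

FS = 1.89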